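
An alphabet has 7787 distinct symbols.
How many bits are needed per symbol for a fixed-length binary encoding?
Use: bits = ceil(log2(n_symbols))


log2(7787) = 12.9269
Bracket: 2^12 = 4096 < 7787 <= 2^13 = 8192
So ceil(log2(7787)) = 13

bits = ceil(log2(7787)) = ceil(12.9269) = 13 bits


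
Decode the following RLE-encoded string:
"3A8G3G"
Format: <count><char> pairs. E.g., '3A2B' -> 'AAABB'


Expanding each <count><char> pair:
  3A -> 'AAA'
  8G -> 'GGGGGGGG'
  3G -> 'GGG'

Decoded = AAAGGGGGGGGGGG


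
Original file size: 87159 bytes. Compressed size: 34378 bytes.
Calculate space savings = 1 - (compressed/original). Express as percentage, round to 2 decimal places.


ratio = compressed/original = 34378/87159 = 0.394429
savings = 1 - ratio = 1 - 0.394429 = 0.605571
as a percentage: 0.605571 * 100 = 60.56%

Space savings = 1 - 34378/87159 = 60.56%


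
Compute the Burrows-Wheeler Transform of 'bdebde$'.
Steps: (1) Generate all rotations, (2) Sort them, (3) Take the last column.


Rotations (sorted):
  0: $bdebde -> last char: e
  1: bde$bde -> last char: e
  2: bdebde$ -> last char: $
  3: de$bdeb -> last char: b
  4: debde$b -> last char: b
  5: e$bdebd -> last char: d
  6: ebde$bd -> last char: d


BWT = ee$bbdd


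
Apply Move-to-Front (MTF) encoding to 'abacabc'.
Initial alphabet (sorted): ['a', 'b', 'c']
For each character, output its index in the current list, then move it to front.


MTF encoding:
'a': index 0 in ['a', 'b', 'c'] -> ['a', 'b', 'c']
'b': index 1 in ['a', 'b', 'c'] -> ['b', 'a', 'c']
'a': index 1 in ['b', 'a', 'c'] -> ['a', 'b', 'c']
'c': index 2 in ['a', 'b', 'c'] -> ['c', 'a', 'b']
'a': index 1 in ['c', 'a', 'b'] -> ['a', 'c', 'b']
'b': index 2 in ['a', 'c', 'b'] -> ['b', 'a', 'c']
'c': index 2 in ['b', 'a', 'c'] -> ['c', 'b', 'a']


Output: [0, 1, 1, 2, 1, 2, 2]


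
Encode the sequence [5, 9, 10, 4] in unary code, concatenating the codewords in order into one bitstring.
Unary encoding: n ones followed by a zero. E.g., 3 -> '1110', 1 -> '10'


Encode each number as n ones followed by a terminating 0:
  5 -> 111110 (6 bits)
  9 -> 1111111110 (10 bits)
  10 -> 11111111110 (11 bits)
  4 -> 11110 (5 bits)
Total length = 6 + 10 + 11 + 5 = 32 bits.

Unary([5, 9, 10, 4]) = 11111011111111101111111111011110 (32 bits)


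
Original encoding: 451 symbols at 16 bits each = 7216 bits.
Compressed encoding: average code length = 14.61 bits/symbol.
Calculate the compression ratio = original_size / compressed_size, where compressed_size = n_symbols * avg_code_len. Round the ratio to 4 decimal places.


original_size = n_symbols * orig_bits = 451 * 16 = 7216 bits
compressed_size = n_symbols * avg_code_len = 451 * 14.61 = 6589.11 bits
ratio = original_size / compressed_size = 7216 / 6589.11 = 1.0951

Compression ratio = 1.0951


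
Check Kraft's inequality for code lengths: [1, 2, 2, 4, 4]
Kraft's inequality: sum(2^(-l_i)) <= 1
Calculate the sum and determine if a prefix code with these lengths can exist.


Sum = 2^(-1) + 2^(-2) + 2^(-2) + 2^(-4) + 2^(-4)
    = 0.5 + 0.25 + 0.25 + 0.0625 + 0.0625
    = 18/16 = 1.125
Since 1.125 > 1, Kraft's inequality is NOT satisfied.
A prefix code with these lengths CANNOT exist.

Kraft sum = 1.125. Not satisfied.


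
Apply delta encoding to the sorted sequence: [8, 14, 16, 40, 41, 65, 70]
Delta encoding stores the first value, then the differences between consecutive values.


First value: 8
Deltas:
  14 - 8 = 6
  16 - 14 = 2
  40 - 16 = 24
  41 - 40 = 1
  65 - 41 = 24
  70 - 65 = 5


Delta encoded: [8, 6, 2, 24, 1, 24, 5]


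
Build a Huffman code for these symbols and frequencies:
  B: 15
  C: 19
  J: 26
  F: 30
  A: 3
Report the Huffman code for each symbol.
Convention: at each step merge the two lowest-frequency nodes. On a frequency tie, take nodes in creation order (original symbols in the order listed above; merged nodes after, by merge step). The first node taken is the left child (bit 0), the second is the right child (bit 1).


Huffman tree construction:
Step 1: Merge A(3) + B(15) = 18
Step 2: Merge (A+B)(18) + C(19) = 37
Step 3: Merge J(26) + F(30) = 56
Step 4: Merge ((A+B)+C)(37) + (J+F)(56) = 93
Read each symbol's code off the tree from the root (left child = 0, right child = 1).

Codes:
  B: 001 (length 3)
  C: 01 (length 2)
  J: 10 (length 2)
  F: 11 (length 2)
  A: 000 (length 3)
Average code length: 204/93 = 2.1935 bits/symbol


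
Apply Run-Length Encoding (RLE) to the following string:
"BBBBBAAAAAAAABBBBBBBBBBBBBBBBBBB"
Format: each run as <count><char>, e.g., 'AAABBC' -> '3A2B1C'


Scanning runs left to right:
  i=0: run of 'B' x 5 -> '5B'
  i=5: run of 'A' x 8 -> '8A'
  i=13: run of 'B' x 19 -> '19B'

RLE = 5B8A19B


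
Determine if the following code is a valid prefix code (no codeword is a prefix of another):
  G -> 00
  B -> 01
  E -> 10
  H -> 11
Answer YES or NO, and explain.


Checking each pair (does one codeword prefix another?):
  G='00' vs B='01': no prefix
  G='00' vs E='10': no prefix
  G='00' vs H='11': no prefix
  B='01' vs G='00': no prefix
  B='01' vs E='10': no prefix
  B='01' vs H='11': no prefix
  E='10' vs G='00': no prefix
  E='10' vs B='01': no prefix
  E='10' vs H='11': no prefix
  H='11' vs G='00': no prefix
  H='11' vs B='01': no prefix
  H='11' vs E='10': no prefix
No violation found over all pairs.

YES -- this is a valid prefix code. No codeword is a prefix of any other codeword.


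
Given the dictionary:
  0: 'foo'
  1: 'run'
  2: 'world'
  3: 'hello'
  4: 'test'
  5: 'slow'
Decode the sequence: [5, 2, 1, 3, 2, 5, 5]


Look up each index in the dictionary:
  5 -> 'slow'
  2 -> 'world'
  1 -> 'run'
  3 -> 'hello'
  2 -> 'world'
  5 -> 'slow'
  5 -> 'slow'

Decoded: "slow world run hello world slow slow"


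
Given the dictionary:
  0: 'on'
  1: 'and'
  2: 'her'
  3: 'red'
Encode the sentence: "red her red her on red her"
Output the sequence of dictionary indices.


Look up each word in the dictionary:
  'red' -> 3
  'her' -> 2
  'red' -> 3
  'her' -> 2
  'on' -> 0
  'red' -> 3
  'her' -> 2

Encoded: [3, 2, 3, 2, 0, 3, 2]


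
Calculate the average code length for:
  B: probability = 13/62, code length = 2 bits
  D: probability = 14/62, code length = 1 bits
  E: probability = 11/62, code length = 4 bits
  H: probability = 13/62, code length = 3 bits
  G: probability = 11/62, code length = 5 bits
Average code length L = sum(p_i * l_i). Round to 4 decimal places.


Weighted contributions p_i * l_i:
  B: (13/62) * 2 = 26/62
  D: (14/62) * 1 = 14/62
  E: (11/62) * 4 = 44/62
  H: (13/62) * 3 = 39/62
  G: (11/62) * 5 = 55/62
Sum = (26 + 14 + 44 + 39 + 55)/62 = 178/62

L = 178/62 = 2.8710 bits/symbol


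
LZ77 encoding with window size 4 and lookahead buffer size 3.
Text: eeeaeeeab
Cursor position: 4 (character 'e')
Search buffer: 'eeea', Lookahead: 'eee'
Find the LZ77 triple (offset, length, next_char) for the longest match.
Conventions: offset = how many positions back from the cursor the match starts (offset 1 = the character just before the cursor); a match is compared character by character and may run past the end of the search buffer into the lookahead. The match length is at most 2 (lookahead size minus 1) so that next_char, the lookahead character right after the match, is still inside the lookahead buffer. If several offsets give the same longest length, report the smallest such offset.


Try each offset into the search buffer:
  offset=1 (pos 3, char 'a'): match length 0
  offset=2 (pos 2, char 'e'): match length 1
  offset=3 (pos 1, char 'e'): match length 2
  offset=4 (pos 0, char 'e'): match length 2
Longest match has length 2, found at offsets 3, 4; take the smallest, offset 3.
next_char = character at position 4 + 2 = 6 -> 'e'

Best match: offset=3, length=2 (matching 'ee' starting at position 1)
LZ77 triple: (3, 2, 'e')


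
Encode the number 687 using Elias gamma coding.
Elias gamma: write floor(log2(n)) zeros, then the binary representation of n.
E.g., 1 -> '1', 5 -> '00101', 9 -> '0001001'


num_bits = floor(log2(687)) + 1 = 10
leading_zeros = num_bits - 1 = 9
binary(687) = 1010101111

Elias gamma(687) = '000000000' + '1010101111' = 0000000001010101111 (19 bits)


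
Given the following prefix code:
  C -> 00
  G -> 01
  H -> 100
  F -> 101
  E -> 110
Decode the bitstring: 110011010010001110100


Decoding step by step:
Bits 110 -> E
Bits 01 -> G
Bits 101 -> F
Bits 00 -> C
Bits 100 -> H
Bits 01 -> G
Bits 110 -> E
Bits 100 -> H


Decoded message: EGFCHGEH


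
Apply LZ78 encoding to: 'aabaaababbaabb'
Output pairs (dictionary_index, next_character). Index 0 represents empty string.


LZ78 encoding steps:
Dictionary: {0: ''}
Step 1: w='' (idx 0), next='a' -> output (0, 'a'), add 'a' as idx 1
Step 2: w='a' (idx 1), next='b' -> output (1, 'b'), add 'ab' as idx 2
Step 3: w='a' (idx 1), next='a' -> output (1, 'a'), add 'aa' as idx 3
Step 4: w='ab' (idx 2), next='a' -> output (2, 'a'), add 'aba' as idx 4
Step 5: w='' (idx 0), next='b' -> output (0, 'b'), add 'b' as idx 5
Step 6: w='b' (idx 5), next='a' -> output (5, 'a'), add 'ba' as idx 6
Step 7: w='ab' (idx 2), next='b' -> output (2, 'b'), add 'abb' as idx 7


Encoded: [(0, 'a'), (1, 'b'), (1, 'a'), (2, 'a'), (0, 'b'), (5, 'a'), (2, 'b')]


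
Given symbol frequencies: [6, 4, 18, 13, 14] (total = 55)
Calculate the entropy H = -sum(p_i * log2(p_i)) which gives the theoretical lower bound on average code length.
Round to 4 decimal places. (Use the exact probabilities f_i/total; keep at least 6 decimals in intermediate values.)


Per-symbol terms -p_i * log2(p_i) with p_i = f_i/55:
  p = 6/55 = 0.109091: log2(p) = -3.196397, -p*log2(p) = 0.348698
  p = 4/55 = 0.072727: log2(p) = -3.781360, -p*log2(p) = 0.275008
  p = 18/55 = 0.327273: log2(p) = -1.611435, -p*log2(p) = 0.527379
  p = 13/55 = 0.236364: log2(p) = -2.080920, -p*log2(p) = 0.491854
  p = 14/55 = 0.254545: log2(p) = -1.974005, -p*log2(p) = 0.502474
H = 0.348698 + 0.275008 + 0.527379 + 0.491854 + 0.502474 = 2.145413

H = 2.1454 bits/symbol


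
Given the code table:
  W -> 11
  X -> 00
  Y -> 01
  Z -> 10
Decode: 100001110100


Decoding:
10 -> Z
00 -> X
01 -> Y
11 -> W
01 -> Y
00 -> X


Result: ZXYWYX


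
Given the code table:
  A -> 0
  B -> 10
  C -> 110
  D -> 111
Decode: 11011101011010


Decoding:
110 -> C
111 -> D
0 -> A
10 -> B
110 -> C
10 -> B


Result: CDABCB


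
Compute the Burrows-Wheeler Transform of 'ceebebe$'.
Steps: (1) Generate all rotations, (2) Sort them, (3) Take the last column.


Rotations (sorted):
  0: $ceebebe -> last char: e
  1: be$ceebe -> last char: e
  2: bebe$cee -> last char: e
  3: ceebebe$ -> last char: $
  4: e$ceebeb -> last char: b
  5: ebe$ceeb -> last char: b
  6: ebebe$ce -> last char: e
  7: eebebe$c -> last char: c


BWT = eee$bbec


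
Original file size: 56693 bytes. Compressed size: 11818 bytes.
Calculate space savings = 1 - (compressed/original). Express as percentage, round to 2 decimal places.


ratio = compressed/original = 11818/56693 = 0.208456
savings = 1 - ratio = 1 - 0.208456 = 0.791544
as a percentage: 0.791544 * 100 = 79.15%

Space savings = 1 - 11818/56693 = 79.15%


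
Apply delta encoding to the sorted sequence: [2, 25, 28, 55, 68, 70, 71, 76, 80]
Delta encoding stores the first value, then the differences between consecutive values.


First value: 2
Deltas:
  25 - 2 = 23
  28 - 25 = 3
  55 - 28 = 27
  68 - 55 = 13
  70 - 68 = 2
  71 - 70 = 1
  76 - 71 = 5
  80 - 76 = 4


Delta encoded: [2, 23, 3, 27, 13, 2, 1, 5, 4]


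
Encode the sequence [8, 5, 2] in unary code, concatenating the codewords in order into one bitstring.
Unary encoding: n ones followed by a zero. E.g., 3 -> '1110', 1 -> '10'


Encode each number as n ones followed by a terminating 0:
  8 -> 111111110 (9 bits)
  5 -> 111110 (6 bits)
  2 -> 110 (3 bits)
Total length = 9 + 6 + 3 = 18 bits.

Unary([8, 5, 2]) = 111111110111110110 (18 bits)


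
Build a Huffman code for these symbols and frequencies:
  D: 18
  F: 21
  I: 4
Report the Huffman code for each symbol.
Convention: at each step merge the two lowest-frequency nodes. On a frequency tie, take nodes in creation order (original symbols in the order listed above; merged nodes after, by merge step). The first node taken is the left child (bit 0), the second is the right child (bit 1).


Huffman tree construction:
Step 1: Merge I(4) + D(18) = 22
Step 2: Merge F(21) + (I+D)(22) = 43
Read each symbol's code off the tree from the root (left child = 0, right child = 1).

Codes:
  D: 11 (length 2)
  F: 0 (length 1)
  I: 10 (length 2)
Average code length: 65/43 = 1.5116 bits/symbol


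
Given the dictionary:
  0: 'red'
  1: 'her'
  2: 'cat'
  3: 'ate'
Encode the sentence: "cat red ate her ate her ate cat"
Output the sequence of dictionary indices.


Look up each word in the dictionary:
  'cat' -> 2
  'red' -> 0
  'ate' -> 3
  'her' -> 1
  'ate' -> 3
  'her' -> 1
  'ate' -> 3
  'cat' -> 2

Encoded: [2, 0, 3, 1, 3, 1, 3, 2]


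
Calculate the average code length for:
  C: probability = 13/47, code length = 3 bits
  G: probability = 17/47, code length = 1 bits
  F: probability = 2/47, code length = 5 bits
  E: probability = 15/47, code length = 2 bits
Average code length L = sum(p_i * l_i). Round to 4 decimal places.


Weighted contributions p_i * l_i:
  C: (13/47) * 3 = 39/47
  G: (17/47) * 1 = 17/47
  F: (2/47) * 5 = 10/47
  E: (15/47) * 2 = 30/47
Sum = (39 + 17 + 10 + 30)/47 = 96/47

L = 96/47 = 2.0426 bits/symbol


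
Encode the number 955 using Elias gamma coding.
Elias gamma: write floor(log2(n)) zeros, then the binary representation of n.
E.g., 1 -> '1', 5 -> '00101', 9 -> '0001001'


num_bits = floor(log2(955)) + 1 = 10
leading_zeros = num_bits - 1 = 9
binary(955) = 1110111011

Elias gamma(955) = '000000000' + '1110111011' = 0000000001110111011 (19 bits)


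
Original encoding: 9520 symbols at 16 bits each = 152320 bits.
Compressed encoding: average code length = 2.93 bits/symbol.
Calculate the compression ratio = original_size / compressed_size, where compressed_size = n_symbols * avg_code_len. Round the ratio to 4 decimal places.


original_size = n_symbols * orig_bits = 9520 * 16 = 152320 bits
compressed_size = n_symbols * avg_code_len = 9520 * 2.93 = 27893.6 bits
ratio = original_size / compressed_size = 152320 / 27893.6 = 5.4608

Compression ratio = 5.4608


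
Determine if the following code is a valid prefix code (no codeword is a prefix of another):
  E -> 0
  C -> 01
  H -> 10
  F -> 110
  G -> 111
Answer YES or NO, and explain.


Checking each pair (does one codeword prefix another?):
  E='0' vs C='01': prefix -- VIOLATION

NO -- this is NOT a valid prefix code. E (0) is a prefix of C (01).


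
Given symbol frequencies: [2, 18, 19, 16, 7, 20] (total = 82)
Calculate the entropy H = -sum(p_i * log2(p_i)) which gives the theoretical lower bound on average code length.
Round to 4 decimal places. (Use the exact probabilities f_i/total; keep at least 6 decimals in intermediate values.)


Per-symbol terms -p_i * log2(p_i) with p_i = f_i/82:
  p = 2/82 = 0.024390: log2(p) = -5.357552, -p*log2(p) = 0.130672
  p = 18/82 = 0.219512: log2(p) = -2.187627, -p*log2(p) = 0.480211
  p = 19/82 = 0.231707: log2(p) = -2.109624, -p*log2(p) = 0.488815
  p = 16/82 = 0.195122: log2(p) = -2.357552, -p*log2(p) = 0.460010
  p = 7/82 = 0.085366: log2(p) = -3.550197, -p*log2(p) = 0.303066
  p = 20/82 = 0.243902: log2(p) = -2.035624, -p*log2(p) = 0.496494
H = 0.130672 + 0.480211 + 0.488815 + 0.460010 + 0.303066 + 0.496494 = 2.359268

H = 2.3593 bits/symbol


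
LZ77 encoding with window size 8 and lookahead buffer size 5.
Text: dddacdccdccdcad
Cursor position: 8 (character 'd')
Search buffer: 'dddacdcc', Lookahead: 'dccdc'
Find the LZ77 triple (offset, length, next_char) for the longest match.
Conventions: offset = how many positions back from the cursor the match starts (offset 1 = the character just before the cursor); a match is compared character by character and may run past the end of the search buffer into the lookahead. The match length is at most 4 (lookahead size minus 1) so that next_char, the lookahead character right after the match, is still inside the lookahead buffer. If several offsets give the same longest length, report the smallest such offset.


Try each offset into the search buffer:
  offset=1 (pos 7, char 'c'): match length 0
  offset=2 (pos 6, char 'c'): match length 0
  offset=3 (pos 5, char 'd'): match length 4
  offset=4 (pos 4, char 'c'): match length 0
  offset=5 (pos 3, char 'a'): match length 0
  offset=6 (pos 2, char 'd'): match length 1
  offset=7 (pos 1, char 'd'): match length 1
  offset=8 (pos 0, char 'd'): match length 1
Longest match has length 4 at offset 3.
next_char = character at position 8 + 4 = 12 -> 'c'

Best match: offset=3, length=4 (matching 'dccd' starting at position 5)
LZ77 triple: (3, 4, 'c')


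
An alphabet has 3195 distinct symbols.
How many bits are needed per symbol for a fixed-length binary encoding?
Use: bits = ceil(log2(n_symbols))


log2(3195) = 11.6416
Bracket: 2^11 = 2048 < 3195 <= 2^12 = 4096
So ceil(log2(3195)) = 12

bits = ceil(log2(3195)) = ceil(11.6416) = 12 bits


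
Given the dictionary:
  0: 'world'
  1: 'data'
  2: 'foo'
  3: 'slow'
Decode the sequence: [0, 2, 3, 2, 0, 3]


Look up each index in the dictionary:
  0 -> 'world'
  2 -> 'foo'
  3 -> 'slow'
  2 -> 'foo'
  0 -> 'world'
  3 -> 'slow'

Decoded: "world foo slow foo world slow"


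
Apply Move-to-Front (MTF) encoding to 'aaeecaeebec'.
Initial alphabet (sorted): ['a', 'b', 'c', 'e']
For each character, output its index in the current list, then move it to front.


MTF encoding:
'a': index 0 in ['a', 'b', 'c', 'e'] -> ['a', 'b', 'c', 'e']
'a': index 0 in ['a', 'b', 'c', 'e'] -> ['a', 'b', 'c', 'e']
'e': index 3 in ['a', 'b', 'c', 'e'] -> ['e', 'a', 'b', 'c']
'e': index 0 in ['e', 'a', 'b', 'c'] -> ['e', 'a', 'b', 'c']
'c': index 3 in ['e', 'a', 'b', 'c'] -> ['c', 'e', 'a', 'b']
'a': index 2 in ['c', 'e', 'a', 'b'] -> ['a', 'c', 'e', 'b']
'e': index 2 in ['a', 'c', 'e', 'b'] -> ['e', 'a', 'c', 'b']
'e': index 0 in ['e', 'a', 'c', 'b'] -> ['e', 'a', 'c', 'b']
'b': index 3 in ['e', 'a', 'c', 'b'] -> ['b', 'e', 'a', 'c']
'e': index 1 in ['b', 'e', 'a', 'c'] -> ['e', 'b', 'a', 'c']
'c': index 3 in ['e', 'b', 'a', 'c'] -> ['c', 'e', 'b', 'a']


Output: [0, 0, 3, 0, 3, 2, 2, 0, 3, 1, 3]


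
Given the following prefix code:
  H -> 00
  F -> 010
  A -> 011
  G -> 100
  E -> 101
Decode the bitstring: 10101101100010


Decoding step by step:
Bits 101 -> E
Bits 011 -> A
Bits 011 -> A
Bits 00 -> H
Bits 010 -> F


Decoded message: EAAHF


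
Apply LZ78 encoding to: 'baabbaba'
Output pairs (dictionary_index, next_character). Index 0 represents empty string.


LZ78 encoding steps:
Dictionary: {0: ''}
Step 1: w='' (idx 0), next='b' -> output (0, 'b'), add 'b' as idx 1
Step 2: w='' (idx 0), next='a' -> output (0, 'a'), add 'a' as idx 2
Step 3: w='a' (idx 2), next='b' -> output (2, 'b'), add 'ab' as idx 3
Step 4: w='b' (idx 1), next='a' -> output (1, 'a'), add 'ba' as idx 4
Step 5: w='ba' (idx 4), end of input -> output (4, '')


Encoded: [(0, 'b'), (0, 'a'), (2, 'b'), (1, 'a'), (4, '')]


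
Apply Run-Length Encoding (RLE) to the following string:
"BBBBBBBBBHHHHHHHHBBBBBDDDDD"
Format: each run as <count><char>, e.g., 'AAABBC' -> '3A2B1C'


Scanning runs left to right:
  i=0: run of 'B' x 9 -> '9B'
  i=9: run of 'H' x 8 -> '8H'
  i=17: run of 'B' x 5 -> '5B'
  i=22: run of 'D' x 5 -> '5D'

RLE = 9B8H5B5D


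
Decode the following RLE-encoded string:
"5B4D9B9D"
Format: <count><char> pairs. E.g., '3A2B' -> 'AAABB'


Expanding each <count><char> pair:
  5B -> 'BBBBB'
  4D -> 'DDDD'
  9B -> 'BBBBBBBBB'
  9D -> 'DDDDDDDDD'

Decoded = BBBBBDDDDBBBBBBBBBDDDDDDDDD


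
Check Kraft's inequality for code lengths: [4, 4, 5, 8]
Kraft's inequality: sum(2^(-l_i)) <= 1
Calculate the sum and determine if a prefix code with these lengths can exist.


Sum = 2^(-4) + 2^(-4) + 2^(-5) + 2^(-8)
    = 0.0625 + 0.0625 + 0.03125 + 0.00390625
    = 41/256 = 0.16015625
Since 0.16015625 <= 1, Kraft's inequality IS satisfied.
A prefix code with these lengths CAN exist.

Kraft sum = 0.16015625. Satisfied.


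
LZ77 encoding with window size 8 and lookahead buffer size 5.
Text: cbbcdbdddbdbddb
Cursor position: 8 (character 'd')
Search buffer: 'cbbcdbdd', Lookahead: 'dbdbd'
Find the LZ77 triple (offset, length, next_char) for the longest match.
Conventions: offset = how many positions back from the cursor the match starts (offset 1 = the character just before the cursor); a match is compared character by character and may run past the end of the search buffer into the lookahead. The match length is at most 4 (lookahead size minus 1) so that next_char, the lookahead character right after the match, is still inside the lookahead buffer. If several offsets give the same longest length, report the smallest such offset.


Try each offset into the search buffer:
  offset=1 (pos 7, char 'd'): match length 1
  offset=2 (pos 6, char 'd'): match length 1
  offset=3 (pos 5, char 'b'): match length 0
  offset=4 (pos 4, char 'd'): match length 3
  offset=5 (pos 3, char 'c'): match length 0
  offset=6 (pos 2, char 'b'): match length 0
  offset=7 (pos 1, char 'b'): match length 0
  offset=8 (pos 0, char 'c'): match length 0
Longest match has length 3 at offset 4.
next_char = character at position 8 + 3 = 11 -> 'b'

Best match: offset=4, length=3 (matching 'dbd' starting at position 4)
LZ77 triple: (4, 3, 'b')


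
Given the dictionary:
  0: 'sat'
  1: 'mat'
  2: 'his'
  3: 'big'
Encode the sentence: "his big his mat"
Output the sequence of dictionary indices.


Look up each word in the dictionary:
  'his' -> 2
  'big' -> 3
  'his' -> 2
  'mat' -> 1

Encoded: [2, 3, 2, 1]


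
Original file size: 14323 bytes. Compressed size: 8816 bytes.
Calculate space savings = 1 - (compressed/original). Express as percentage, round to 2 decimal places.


ratio = compressed/original = 8816/14323 = 0.615514
savings = 1 - ratio = 1 - 0.615514 = 0.384486
as a percentage: 0.384486 * 100 = 38.45%

Space savings = 1 - 8816/14323 = 38.45%


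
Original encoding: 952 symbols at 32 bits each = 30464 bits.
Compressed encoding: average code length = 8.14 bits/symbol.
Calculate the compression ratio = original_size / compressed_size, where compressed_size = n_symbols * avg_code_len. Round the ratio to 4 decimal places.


original_size = n_symbols * orig_bits = 952 * 32 = 30464 bits
compressed_size = n_symbols * avg_code_len = 952 * 8.14 = 7749.28 bits
ratio = original_size / compressed_size = 30464 / 7749.28 = 3.9312

Compression ratio = 3.9312


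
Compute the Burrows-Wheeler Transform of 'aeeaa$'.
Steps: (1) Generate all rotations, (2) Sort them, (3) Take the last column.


Rotations (sorted):
  0: $aeeaa -> last char: a
  1: a$aeea -> last char: a
  2: aa$aee -> last char: e
  3: aeeaa$ -> last char: $
  4: eaa$ae -> last char: e
  5: eeaa$a -> last char: a


BWT = aae$ea


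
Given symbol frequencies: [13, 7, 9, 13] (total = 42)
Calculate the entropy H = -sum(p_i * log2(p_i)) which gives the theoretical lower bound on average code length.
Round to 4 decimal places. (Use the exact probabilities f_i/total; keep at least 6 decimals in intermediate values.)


Per-symbol terms -p_i * log2(p_i) with p_i = f_i/42:
  p = 13/42 = 0.309524: log2(p) = -1.691878, -p*log2(p) = 0.523676
  p = 7/42 = 0.166667: log2(p) = -2.584963, -p*log2(p) = 0.430827
  p = 9/42 = 0.214286: log2(p) = -2.222392, -p*log2(p) = 0.476227
  p = 13/42 = 0.309524: log2(p) = -1.691878, -p*log2(p) = 0.523676
H = 0.523676 + 0.430827 + 0.476227 + 0.523676 = 1.954406

H = 1.9544 bits/symbol


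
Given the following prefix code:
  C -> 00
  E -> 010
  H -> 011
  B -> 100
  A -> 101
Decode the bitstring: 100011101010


Decoding step by step:
Bits 100 -> B
Bits 011 -> H
Bits 101 -> A
Bits 010 -> E


Decoded message: BHAE


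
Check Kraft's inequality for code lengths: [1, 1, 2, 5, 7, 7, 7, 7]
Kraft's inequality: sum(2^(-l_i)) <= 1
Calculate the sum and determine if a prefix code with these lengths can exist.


Sum = 2^(-1) + 2^(-1) + 2^(-2) + 2^(-5) + 2^(-7) + 2^(-7) + 2^(-7) + 2^(-7)
    = 0.5 + 0.5 + 0.25 + 0.03125 + 0.0078125 + 0.0078125 + 0.0078125 + 0.0078125
    = 168/128 = 1.3125
Since 1.3125 > 1, Kraft's inequality is NOT satisfied.
A prefix code with these lengths CANNOT exist.

Kraft sum = 1.3125. Not satisfied.


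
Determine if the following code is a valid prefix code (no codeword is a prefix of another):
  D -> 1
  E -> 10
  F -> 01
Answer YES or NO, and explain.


Checking each pair (does one codeword prefix another?):
  D='1' vs E='10': prefix -- VIOLATION

NO -- this is NOT a valid prefix code. D (1) is a prefix of E (10).


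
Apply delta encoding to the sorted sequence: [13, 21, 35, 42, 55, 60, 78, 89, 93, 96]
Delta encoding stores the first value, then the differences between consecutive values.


First value: 13
Deltas:
  21 - 13 = 8
  35 - 21 = 14
  42 - 35 = 7
  55 - 42 = 13
  60 - 55 = 5
  78 - 60 = 18
  89 - 78 = 11
  93 - 89 = 4
  96 - 93 = 3


Delta encoded: [13, 8, 14, 7, 13, 5, 18, 11, 4, 3]


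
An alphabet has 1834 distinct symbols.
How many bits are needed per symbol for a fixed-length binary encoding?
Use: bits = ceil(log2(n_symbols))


log2(1834) = 10.8408
Bracket: 2^10 = 1024 < 1834 <= 2^11 = 2048
So ceil(log2(1834)) = 11

bits = ceil(log2(1834)) = ceil(10.8408) = 11 bits


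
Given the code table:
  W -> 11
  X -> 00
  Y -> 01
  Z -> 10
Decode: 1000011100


Decoding:
10 -> Z
00 -> X
01 -> Y
11 -> W
00 -> X


Result: ZXYWX


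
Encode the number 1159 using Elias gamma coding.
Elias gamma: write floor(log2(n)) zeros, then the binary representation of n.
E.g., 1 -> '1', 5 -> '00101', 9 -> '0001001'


num_bits = floor(log2(1159)) + 1 = 11
leading_zeros = num_bits - 1 = 10
binary(1159) = 10010000111

Elias gamma(1159) = '0000000000' + '10010000111' = 000000000010010000111 (21 bits)


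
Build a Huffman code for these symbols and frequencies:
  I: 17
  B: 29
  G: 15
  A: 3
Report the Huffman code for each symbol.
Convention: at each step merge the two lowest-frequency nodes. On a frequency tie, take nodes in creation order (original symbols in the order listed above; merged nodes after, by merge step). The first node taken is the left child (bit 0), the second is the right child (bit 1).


Huffman tree construction:
Step 1: Merge A(3) + G(15) = 18
Step 2: Merge I(17) + (A+G)(18) = 35
Step 3: Merge B(29) + (I+(A+G))(35) = 64
Read each symbol's code off the tree from the root (left child = 0, right child = 1).

Codes:
  I: 10 (length 2)
  B: 0 (length 1)
  G: 111 (length 3)
  A: 110 (length 3)
Average code length: 117/64 = 1.8281 bits/symbol


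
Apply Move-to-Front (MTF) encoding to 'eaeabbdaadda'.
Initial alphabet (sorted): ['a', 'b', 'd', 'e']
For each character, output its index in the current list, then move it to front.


MTF encoding:
'e': index 3 in ['a', 'b', 'd', 'e'] -> ['e', 'a', 'b', 'd']
'a': index 1 in ['e', 'a', 'b', 'd'] -> ['a', 'e', 'b', 'd']
'e': index 1 in ['a', 'e', 'b', 'd'] -> ['e', 'a', 'b', 'd']
'a': index 1 in ['e', 'a', 'b', 'd'] -> ['a', 'e', 'b', 'd']
'b': index 2 in ['a', 'e', 'b', 'd'] -> ['b', 'a', 'e', 'd']
'b': index 0 in ['b', 'a', 'e', 'd'] -> ['b', 'a', 'e', 'd']
'd': index 3 in ['b', 'a', 'e', 'd'] -> ['d', 'b', 'a', 'e']
'a': index 2 in ['d', 'b', 'a', 'e'] -> ['a', 'd', 'b', 'e']
'a': index 0 in ['a', 'd', 'b', 'e'] -> ['a', 'd', 'b', 'e']
'd': index 1 in ['a', 'd', 'b', 'e'] -> ['d', 'a', 'b', 'e']
'd': index 0 in ['d', 'a', 'b', 'e'] -> ['d', 'a', 'b', 'e']
'a': index 1 in ['d', 'a', 'b', 'e'] -> ['a', 'd', 'b', 'e']


Output: [3, 1, 1, 1, 2, 0, 3, 2, 0, 1, 0, 1]


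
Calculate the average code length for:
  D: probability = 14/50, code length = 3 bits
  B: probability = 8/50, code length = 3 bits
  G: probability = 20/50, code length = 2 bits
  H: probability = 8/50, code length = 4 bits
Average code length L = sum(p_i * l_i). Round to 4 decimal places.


Weighted contributions p_i * l_i:
  D: (14/50) * 3 = 42/50
  B: (8/50) * 3 = 24/50
  G: (20/50) * 2 = 40/50
  H: (8/50) * 4 = 32/50
Sum = (42 + 24 + 40 + 32)/50 = 138/50

L = 138/50 = 2.7600 bits/symbol


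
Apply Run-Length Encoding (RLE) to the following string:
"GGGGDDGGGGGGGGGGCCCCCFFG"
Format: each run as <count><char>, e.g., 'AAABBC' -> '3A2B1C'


Scanning runs left to right:
  i=0: run of 'G' x 4 -> '4G'
  i=4: run of 'D' x 2 -> '2D'
  i=6: run of 'G' x 10 -> '10G'
  i=16: run of 'C' x 5 -> '5C'
  i=21: run of 'F' x 2 -> '2F'
  i=23: run of 'G' x 1 -> '1G'

RLE = 4G2D10G5C2F1G


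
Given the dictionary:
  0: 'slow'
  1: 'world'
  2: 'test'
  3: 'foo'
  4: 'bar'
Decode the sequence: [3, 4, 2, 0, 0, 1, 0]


Look up each index in the dictionary:
  3 -> 'foo'
  4 -> 'bar'
  2 -> 'test'
  0 -> 'slow'
  0 -> 'slow'
  1 -> 'world'
  0 -> 'slow'

Decoded: "foo bar test slow slow world slow"


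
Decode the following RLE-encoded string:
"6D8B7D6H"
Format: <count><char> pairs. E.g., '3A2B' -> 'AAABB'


Expanding each <count><char> pair:
  6D -> 'DDDDDD'
  8B -> 'BBBBBBBB'
  7D -> 'DDDDDDD'
  6H -> 'HHHHHH'

Decoded = DDDDDDBBBBBBBBDDDDDDDHHHHHH


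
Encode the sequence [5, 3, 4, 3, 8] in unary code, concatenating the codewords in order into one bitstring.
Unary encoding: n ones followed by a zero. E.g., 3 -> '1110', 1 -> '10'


Encode each number as n ones followed by a terminating 0:
  5 -> 111110 (6 bits)
  3 -> 1110 (4 bits)
  4 -> 11110 (5 bits)
  3 -> 1110 (4 bits)
  8 -> 111111110 (9 bits)
Total length = 6 + 4 + 5 + 4 + 9 = 28 bits.

Unary([5, 3, 4, 3, 8]) = 1111101110111101110111111110 (28 bits)


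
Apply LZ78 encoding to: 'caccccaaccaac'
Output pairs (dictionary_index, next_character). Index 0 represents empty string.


LZ78 encoding steps:
Dictionary: {0: ''}
Step 1: w='' (idx 0), next='c' -> output (0, 'c'), add 'c' as idx 1
Step 2: w='' (idx 0), next='a' -> output (0, 'a'), add 'a' as idx 2
Step 3: w='c' (idx 1), next='c' -> output (1, 'c'), add 'cc' as idx 3
Step 4: w='cc' (idx 3), next='a' -> output (3, 'a'), add 'cca' as idx 4
Step 5: w='a' (idx 2), next='c' -> output (2, 'c'), add 'ac' as idx 5
Step 6: w='c' (idx 1), next='a' -> output (1, 'a'), add 'ca' as idx 6
Step 7: w='ac' (idx 5), end of input -> output (5, '')


Encoded: [(0, 'c'), (0, 'a'), (1, 'c'), (3, 'a'), (2, 'c'), (1, 'a'), (5, '')]


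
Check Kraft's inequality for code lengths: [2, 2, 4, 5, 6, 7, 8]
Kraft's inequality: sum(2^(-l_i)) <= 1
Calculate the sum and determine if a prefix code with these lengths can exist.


Sum = 2^(-2) + 2^(-2) + 2^(-4) + 2^(-5) + 2^(-6) + 2^(-7) + 2^(-8)
    = 0.25 + 0.25 + 0.0625 + 0.03125 + 0.015625 + 0.0078125 + 0.00390625
    = 159/256 = 0.62109375
Since 0.62109375 <= 1, Kraft's inequality IS satisfied.
A prefix code with these lengths CAN exist.

Kraft sum = 0.62109375. Satisfied.


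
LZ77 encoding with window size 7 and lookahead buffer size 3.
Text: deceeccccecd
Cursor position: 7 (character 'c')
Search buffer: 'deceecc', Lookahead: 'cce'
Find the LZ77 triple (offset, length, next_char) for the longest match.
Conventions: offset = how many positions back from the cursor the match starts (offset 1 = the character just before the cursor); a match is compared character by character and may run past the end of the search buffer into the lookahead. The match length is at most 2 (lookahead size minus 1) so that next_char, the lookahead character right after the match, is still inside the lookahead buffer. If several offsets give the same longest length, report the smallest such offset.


Try each offset into the search buffer:
  offset=1 (pos 6, char 'c'): match length 2
  offset=2 (pos 5, char 'c'): match length 2
  offset=3 (pos 4, char 'e'): match length 0
  offset=4 (pos 3, char 'e'): match length 0
  offset=5 (pos 2, char 'c'): match length 1
  offset=6 (pos 1, char 'e'): match length 0
  offset=7 (pos 0, char 'd'): match length 0
Longest match has length 2, found at offsets 1, 2; take the smallest, offset 1.
next_char = character at position 7 + 2 = 9 -> 'e'

Best match: offset=1, length=2 (matching 'cc' starting at position 6)
LZ77 triple: (1, 2, 'e')


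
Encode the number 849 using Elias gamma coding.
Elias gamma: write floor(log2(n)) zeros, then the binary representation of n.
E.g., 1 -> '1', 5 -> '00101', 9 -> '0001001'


num_bits = floor(log2(849)) + 1 = 10
leading_zeros = num_bits - 1 = 9
binary(849) = 1101010001

Elias gamma(849) = '000000000' + '1101010001' = 0000000001101010001 (19 bits)


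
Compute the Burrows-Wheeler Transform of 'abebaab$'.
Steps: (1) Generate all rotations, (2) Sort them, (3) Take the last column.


Rotations (sorted):
  0: $abebaab -> last char: b
  1: aab$abeb -> last char: b
  2: ab$abeba -> last char: a
  3: abebaab$ -> last char: $
  4: b$abebaa -> last char: a
  5: baab$abe -> last char: e
  6: bebaab$a -> last char: a
  7: ebaab$ab -> last char: b


BWT = bba$aeab


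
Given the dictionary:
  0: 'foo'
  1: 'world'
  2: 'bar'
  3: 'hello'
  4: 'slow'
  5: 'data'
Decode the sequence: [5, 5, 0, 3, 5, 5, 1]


Look up each index in the dictionary:
  5 -> 'data'
  5 -> 'data'
  0 -> 'foo'
  3 -> 'hello'
  5 -> 'data'
  5 -> 'data'
  1 -> 'world'

Decoded: "data data foo hello data data world"


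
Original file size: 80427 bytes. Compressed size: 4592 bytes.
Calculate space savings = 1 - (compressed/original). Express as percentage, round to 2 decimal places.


ratio = compressed/original = 4592/80427 = 0.057095
savings = 1 - ratio = 1 - 0.057095 = 0.942905
as a percentage: 0.942905 * 100 = 94.29%

Space savings = 1 - 4592/80427 = 94.29%


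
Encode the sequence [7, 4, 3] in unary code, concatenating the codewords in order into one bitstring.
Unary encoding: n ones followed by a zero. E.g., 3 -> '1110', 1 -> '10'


Encode each number as n ones followed by a terminating 0:
  7 -> 11111110 (8 bits)
  4 -> 11110 (5 bits)
  3 -> 1110 (4 bits)
Total length = 8 + 5 + 4 = 17 bits.

Unary([7, 4, 3]) = 11111110111101110 (17 bits)


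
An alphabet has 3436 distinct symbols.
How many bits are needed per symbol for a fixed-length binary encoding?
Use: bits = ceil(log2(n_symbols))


log2(3436) = 11.7465
Bracket: 2^11 = 2048 < 3436 <= 2^12 = 4096
So ceil(log2(3436)) = 12

bits = ceil(log2(3436)) = ceil(11.7465) = 12 bits


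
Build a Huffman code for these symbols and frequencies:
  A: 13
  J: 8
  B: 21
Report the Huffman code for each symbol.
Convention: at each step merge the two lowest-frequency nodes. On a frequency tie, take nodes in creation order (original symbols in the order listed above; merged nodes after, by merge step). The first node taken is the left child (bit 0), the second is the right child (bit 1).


Huffman tree construction:
Step 1: Merge J(8) + A(13) = 21
Step 2: Merge B(21) + (J+A)(21) = 42
Read each symbol's code off the tree from the root (left child = 0, right child = 1).

Codes:
  A: 11 (length 2)
  J: 10 (length 2)
  B: 0 (length 1)
Average code length: 63/42 = 1.5000 bits/symbol


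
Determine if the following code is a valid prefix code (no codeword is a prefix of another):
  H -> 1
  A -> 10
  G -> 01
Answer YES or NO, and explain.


Checking each pair (does one codeword prefix another?):
  H='1' vs A='10': prefix -- VIOLATION

NO -- this is NOT a valid prefix code. H (1) is a prefix of A (10).


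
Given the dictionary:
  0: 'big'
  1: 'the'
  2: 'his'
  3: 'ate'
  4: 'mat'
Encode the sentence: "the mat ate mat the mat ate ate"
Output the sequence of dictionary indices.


Look up each word in the dictionary:
  'the' -> 1
  'mat' -> 4
  'ate' -> 3
  'mat' -> 4
  'the' -> 1
  'mat' -> 4
  'ate' -> 3
  'ate' -> 3

Encoded: [1, 4, 3, 4, 1, 4, 3, 3]


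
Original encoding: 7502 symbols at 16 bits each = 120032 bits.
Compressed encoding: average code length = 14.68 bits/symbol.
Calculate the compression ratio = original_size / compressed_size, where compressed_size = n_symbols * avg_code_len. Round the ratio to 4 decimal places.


original_size = n_symbols * orig_bits = 7502 * 16 = 120032 bits
compressed_size = n_symbols * avg_code_len = 7502 * 14.68 = 110129.36 bits
ratio = original_size / compressed_size = 120032 / 110129.36 = 1.0899

Compression ratio = 1.0899


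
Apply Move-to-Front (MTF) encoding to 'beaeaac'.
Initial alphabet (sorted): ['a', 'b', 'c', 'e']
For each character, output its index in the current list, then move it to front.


MTF encoding:
'b': index 1 in ['a', 'b', 'c', 'e'] -> ['b', 'a', 'c', 'e']
'e': index 3 in ['b', 'a', 'c', 'e'] -> ['e', 'b', 'a', 'c']
'a': index 2 in ['e', 'b', 'a', 'c'] -> ['a', 'e', 'b', 'c']
'e': index 1 in ['a', 'e', 'b', 'c'] -> ['e', 'a', 'b', 'c']
'a': index 1 in ['e', 'a', 'b', 'c'] -> ['a', 'e', 'b', 'c']
'a': index 0 in ['a', 'e', 'b', 'c'] -> ['a', 'e', 'b', 'c']
'c': index 3 in ['a', 'e', 'b', 'c'] -> ['c', 'a', 'e', 'b']


Output: [1, 3, 2, 1, 1, 0, 3]


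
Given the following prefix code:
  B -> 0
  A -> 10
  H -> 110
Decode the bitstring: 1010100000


Decoding step by step:
Bits 10 -> A
Bits 10 -> A
Bits 10 -> A
Bits 0 -> B
Bits 0 -> B
Bits 0 -> B
Bits 0 -> B


Decoded message: AAABBBB


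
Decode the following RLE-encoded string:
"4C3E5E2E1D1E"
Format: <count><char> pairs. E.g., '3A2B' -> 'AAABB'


Expanding each <count><char> pair:
  4C -> 'CCCC'
  3E -> 'EEE'
  5E -> 'EEEEE'
  2E -> 'EE'
  1D -> 'D'
  1E -> 'E'

Decoded = CCCCEEEEEEEEEEDE


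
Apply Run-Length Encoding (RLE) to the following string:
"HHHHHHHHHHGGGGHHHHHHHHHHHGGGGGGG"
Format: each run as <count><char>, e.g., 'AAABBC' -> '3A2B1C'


Scanning runs left to right:
  i=0: run of 'H' x 10 -> '10H'
  i=10: run of 'G' x 4 -> '4G'
  i=14: run of 'H' x 11 -> '11H'
  i=25: run of 'G' x 7 -> '7G'

RLE = 10H4G11H7G


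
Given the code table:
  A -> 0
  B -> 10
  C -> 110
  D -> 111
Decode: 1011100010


Decoding:
10 -> B
111 -> D
0 -> A
0 -> A
0 -> A
10 -> B


Result: BDAAAB


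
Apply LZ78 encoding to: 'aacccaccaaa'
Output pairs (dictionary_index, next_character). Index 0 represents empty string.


LZ78 encoding steps:
Dictionary: {0: ''}
Step 1: w='' (idx 0), next='a' -> output (0, 'a'), add 'a' as idx 1
Step 2: w='a' (idx 1), next='c' -> output (1, 'c'), add 'ac' as idx 2
Step 3: w='' (idx 0), next='c' -> output (0, 'c'), add 'c' as idx 3
Step 4: w='c' (idx 3), next='a' -> output (3, 'a'), add 'ca' as idx 4
Step 5: w='c' (idx 3), next='c' -> output (3, 'c'), add 'cc' as idx 5
Step 6: w='a' (idx 1), next='a' -> output (1, 'a'), add 'aa' as idx 6
Step 7: w='a' (idx 1), end of input -> output (1, '')


Encoded: [(0, 'a'), (1, 'c'), (0, 'c'), (3, 'a'), (3, 'c'), (1, 'a'), (1, '')]


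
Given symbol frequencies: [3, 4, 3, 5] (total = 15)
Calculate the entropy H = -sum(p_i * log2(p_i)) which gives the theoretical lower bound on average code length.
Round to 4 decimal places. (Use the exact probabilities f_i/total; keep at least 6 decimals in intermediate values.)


Per-symbol terms -p_i * log2(p_i) with p_i = f_i/15:
  p = 3/15 = 0.200000: log2(p) = -2.321928, -p*log2(p) = 0.464386
  p = 4/15 = 0.266667: log2(p) = -1.906891, -p*log2(p) = 0.508504
  p = 3/15 = 0.200000: log2(p) = -2.321928, -p*log2(p) = 0.464386
  p = 5/15 = 0.333333: log2(p) = -1.584963, -p*log2(p) = 0.528321
H = 0.464386 + 0.508504 + 0.464386 + 0.528321 = 1.965597

H = 1.9656 bits/symbol


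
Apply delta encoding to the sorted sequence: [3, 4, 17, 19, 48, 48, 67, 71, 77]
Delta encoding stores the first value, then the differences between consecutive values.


First value: 3
Deltas:
  4 - 3 = 1
  17 - 4 = 13
  19 - 17 = 2
  48 - 19 = 29
  48 - 48 = 0
  67 - 48 = 19
  71 - 67 = 4
  77 - 71 = 6


Delta encoded: [3, 1, 13, 2, 29, 0, 19, 4, 6]


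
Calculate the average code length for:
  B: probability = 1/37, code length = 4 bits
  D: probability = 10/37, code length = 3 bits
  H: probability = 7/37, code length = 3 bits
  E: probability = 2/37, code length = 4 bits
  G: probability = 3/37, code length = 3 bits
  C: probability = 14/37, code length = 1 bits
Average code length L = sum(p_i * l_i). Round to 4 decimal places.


Weighted contributions p_i * l_i:
  B: (1/37) * 4 = 4/37
  D: (10/37) * 3 = 30/37
  H: (7/37) * 3 = 21/37
  E: (2/37) * 4 = 8/37
  G: (3/37) * 3 = 9/37
  C: (14/37) * 1 = 14/37
Sum = (4 + 30 + 21 + 8 + 9 + 14)/37 = 86/37

L = 86/37 = 2.3243 bits/symbol
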